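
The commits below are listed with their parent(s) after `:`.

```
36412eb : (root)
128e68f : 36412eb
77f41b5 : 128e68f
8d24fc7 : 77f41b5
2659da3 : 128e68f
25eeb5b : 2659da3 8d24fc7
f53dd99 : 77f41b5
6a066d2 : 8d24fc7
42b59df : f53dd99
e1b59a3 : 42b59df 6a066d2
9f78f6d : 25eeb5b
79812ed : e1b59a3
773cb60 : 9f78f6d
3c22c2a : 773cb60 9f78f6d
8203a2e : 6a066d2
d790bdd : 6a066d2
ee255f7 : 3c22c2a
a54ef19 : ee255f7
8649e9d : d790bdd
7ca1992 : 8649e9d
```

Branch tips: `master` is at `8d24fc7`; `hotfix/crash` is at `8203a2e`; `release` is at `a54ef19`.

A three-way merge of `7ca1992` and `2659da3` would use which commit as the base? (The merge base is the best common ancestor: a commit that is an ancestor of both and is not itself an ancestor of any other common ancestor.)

Ancestors of 7ca1992: {128e68f, 36412eb, 6a066d2, 77f41b5, 7ca1992, 8649e9d, 8d24fc7, d790bdd}.
Ancestors of 2659da3: {128e68f, 2659da3, 36412eb}.
Common ancestors: {128e68f, 36412eb}.
Among these, 128e68f is not an ancestor of any other common ancestor — it is the merge base.

128e68f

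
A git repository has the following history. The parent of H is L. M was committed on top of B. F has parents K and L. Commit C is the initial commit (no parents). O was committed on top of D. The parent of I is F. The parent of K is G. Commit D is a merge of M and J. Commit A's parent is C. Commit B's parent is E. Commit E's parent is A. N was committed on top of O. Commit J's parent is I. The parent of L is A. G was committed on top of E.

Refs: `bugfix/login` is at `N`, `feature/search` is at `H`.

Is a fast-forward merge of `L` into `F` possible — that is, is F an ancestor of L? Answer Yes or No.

No

A fast-forward from F to L is possible iff F is an ancestor of L.
Ancestors of L: {A, C, L}.
F is not among them, so fast-forward is not possible.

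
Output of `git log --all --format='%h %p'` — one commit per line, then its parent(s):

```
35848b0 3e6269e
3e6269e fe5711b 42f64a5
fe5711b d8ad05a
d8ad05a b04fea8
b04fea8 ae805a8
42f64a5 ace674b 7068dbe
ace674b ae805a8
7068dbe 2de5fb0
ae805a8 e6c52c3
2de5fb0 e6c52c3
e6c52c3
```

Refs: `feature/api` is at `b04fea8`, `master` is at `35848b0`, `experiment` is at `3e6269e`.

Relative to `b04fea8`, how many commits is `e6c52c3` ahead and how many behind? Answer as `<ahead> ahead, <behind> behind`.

Reachable from e6c52c3: {e6c52c3}.
Reachable from b04fea8: {ae805a8, b04fea8, e6c52c3}.
Only in e6c52c3's history (ahead): {} — 0.
Only in b04fea8's history (behind): {ae805a8, b04fea8} — 2.

0 ahead, 2 behind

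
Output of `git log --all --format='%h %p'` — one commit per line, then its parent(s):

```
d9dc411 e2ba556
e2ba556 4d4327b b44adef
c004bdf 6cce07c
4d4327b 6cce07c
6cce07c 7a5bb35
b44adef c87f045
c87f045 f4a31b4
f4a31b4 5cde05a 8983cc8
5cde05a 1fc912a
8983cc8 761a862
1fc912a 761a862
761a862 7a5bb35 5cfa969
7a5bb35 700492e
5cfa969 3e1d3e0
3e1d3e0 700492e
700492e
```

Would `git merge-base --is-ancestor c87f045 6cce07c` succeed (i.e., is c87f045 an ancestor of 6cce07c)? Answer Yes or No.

No

Ancestors of 6cce07c: {6cce07c, 700492e, 7a5bb35}.
c87f045 is not in that set, so it is not an ancestor of 6cce07c.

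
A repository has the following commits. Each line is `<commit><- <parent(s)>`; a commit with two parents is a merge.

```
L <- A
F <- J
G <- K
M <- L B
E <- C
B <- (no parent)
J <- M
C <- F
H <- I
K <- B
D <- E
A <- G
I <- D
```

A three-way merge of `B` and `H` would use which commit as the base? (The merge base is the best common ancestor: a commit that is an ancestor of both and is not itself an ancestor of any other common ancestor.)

B

Ancestors of B: {B}.
Ancestors of H: {A, B, C, D, E, F, G, H, I, J, K, L, M}.
Common ancestors: {B}.
The only common ancestor is B, so it is the merge base.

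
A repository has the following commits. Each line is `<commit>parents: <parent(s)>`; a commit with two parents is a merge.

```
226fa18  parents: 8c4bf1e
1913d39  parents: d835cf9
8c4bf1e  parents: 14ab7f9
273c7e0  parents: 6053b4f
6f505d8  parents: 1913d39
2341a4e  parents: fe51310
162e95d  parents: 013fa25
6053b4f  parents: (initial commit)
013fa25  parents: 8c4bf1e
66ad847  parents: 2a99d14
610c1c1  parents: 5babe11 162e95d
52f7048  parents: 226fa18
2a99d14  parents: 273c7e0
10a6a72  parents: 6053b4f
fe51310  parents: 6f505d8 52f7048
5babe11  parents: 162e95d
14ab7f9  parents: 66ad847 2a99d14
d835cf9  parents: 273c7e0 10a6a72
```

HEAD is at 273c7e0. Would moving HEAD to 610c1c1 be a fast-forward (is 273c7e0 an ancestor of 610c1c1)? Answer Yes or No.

Yes

A fast-forward from 273c7e0 to 610c1c1 is possible iff 273c7e0 is an ancestor of 610c1c1.
Ancestors of 610c1c1: {013fa25, 14ab7f9, 162e95d, 273c7e0, 2a99d14, 5babe11, 6053b4f, 610c1c1, 66ad847, 8c4bf1e}.
273c7e0 is among them, so fast-forward is possible.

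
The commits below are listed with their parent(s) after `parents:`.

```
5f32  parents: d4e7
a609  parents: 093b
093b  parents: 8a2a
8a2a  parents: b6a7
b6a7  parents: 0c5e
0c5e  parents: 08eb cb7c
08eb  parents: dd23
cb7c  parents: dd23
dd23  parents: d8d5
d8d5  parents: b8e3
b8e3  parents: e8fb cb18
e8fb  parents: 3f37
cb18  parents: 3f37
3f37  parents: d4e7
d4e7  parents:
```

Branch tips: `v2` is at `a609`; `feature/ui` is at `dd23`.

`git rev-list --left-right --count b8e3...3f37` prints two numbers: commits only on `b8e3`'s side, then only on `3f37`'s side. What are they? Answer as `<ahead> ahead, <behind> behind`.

3 ahead, 0 behind

Reachable from b8e3: {3f37, b8e3, cb18, d4e7, e8fb}.
Reachable from 3f37: {3f37, d4e7}.
Only in b8e3's history (ahead): {b8e3, cb18, e8fb} — 3.
Only in 3f37's history (behind): {} — 0.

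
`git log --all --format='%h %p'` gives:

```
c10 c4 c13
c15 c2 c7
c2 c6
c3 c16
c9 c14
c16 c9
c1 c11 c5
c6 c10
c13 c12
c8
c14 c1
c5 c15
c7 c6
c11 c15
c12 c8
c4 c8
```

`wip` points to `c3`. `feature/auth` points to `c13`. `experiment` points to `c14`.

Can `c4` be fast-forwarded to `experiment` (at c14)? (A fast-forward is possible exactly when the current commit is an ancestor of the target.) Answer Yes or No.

A fast-forward from c4 to c14 is possible iff c4 is an ancestor of c14.
Ancestors of c14: {c1, c10, c11, c12, c13, c14, c15, c2, c4, c5, c6, c7, c8}.
c4 is among them, so fast-forward is possible.

Yes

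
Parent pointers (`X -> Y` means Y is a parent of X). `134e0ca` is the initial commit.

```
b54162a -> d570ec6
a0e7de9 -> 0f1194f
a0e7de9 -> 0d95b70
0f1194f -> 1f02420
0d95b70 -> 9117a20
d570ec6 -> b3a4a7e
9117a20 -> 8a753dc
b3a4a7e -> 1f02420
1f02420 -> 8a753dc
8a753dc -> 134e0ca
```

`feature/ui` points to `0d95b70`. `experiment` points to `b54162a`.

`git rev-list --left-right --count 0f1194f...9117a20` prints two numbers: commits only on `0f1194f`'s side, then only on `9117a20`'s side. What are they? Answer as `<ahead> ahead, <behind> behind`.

2 ahead, 1 behind

Reachable from 0f1194f: {0f1194f, 134e0ca, 1f02420, 8a753dc}.
Reachable from 9117a20: {134e0ca, 8a753dc, 9117a20}.
Only in 0f1194f's history (ahead): {0f1194f, 1f02420} — 2.
Only in 9117a20's history (behind): {9117a20} — 1.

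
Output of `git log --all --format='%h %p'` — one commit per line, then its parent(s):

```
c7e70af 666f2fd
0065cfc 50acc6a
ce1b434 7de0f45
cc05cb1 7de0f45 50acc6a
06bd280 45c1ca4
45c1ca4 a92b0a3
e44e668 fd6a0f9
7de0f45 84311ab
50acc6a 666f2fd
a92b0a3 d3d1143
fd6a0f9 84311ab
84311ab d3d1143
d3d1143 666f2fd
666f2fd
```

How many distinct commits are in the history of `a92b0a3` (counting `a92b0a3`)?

Walking parent pointers from a92b0a3: reachable set = {666f2fd, a92b0a3, d3d1143}.
That is 3 commits.

3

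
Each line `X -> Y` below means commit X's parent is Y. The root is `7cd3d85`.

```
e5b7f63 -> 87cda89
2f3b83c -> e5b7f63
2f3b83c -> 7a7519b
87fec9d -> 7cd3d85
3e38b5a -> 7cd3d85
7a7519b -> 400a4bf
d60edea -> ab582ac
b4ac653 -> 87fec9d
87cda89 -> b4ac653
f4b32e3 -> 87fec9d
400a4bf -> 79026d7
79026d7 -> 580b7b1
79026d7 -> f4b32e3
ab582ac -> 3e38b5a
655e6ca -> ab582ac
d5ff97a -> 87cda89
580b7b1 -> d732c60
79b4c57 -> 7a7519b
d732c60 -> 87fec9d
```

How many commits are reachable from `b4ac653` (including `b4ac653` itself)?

Walking parent pointers from b4ac653: reachable set = {7cd3d85, 87fec9d, b4ac653}.
That is 3 commits.

3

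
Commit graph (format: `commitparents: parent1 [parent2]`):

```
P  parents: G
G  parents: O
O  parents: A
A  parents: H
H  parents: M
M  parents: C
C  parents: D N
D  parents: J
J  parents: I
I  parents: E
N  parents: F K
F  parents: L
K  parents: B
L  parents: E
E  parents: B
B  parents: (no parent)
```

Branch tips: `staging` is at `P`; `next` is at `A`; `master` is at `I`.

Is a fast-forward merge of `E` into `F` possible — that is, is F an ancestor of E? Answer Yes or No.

A fast-forward from F to E is possible iff F is an ancestor of E.
Ancestors of E: {B, E}.
F is not among them, so fast-forward is not possible.

No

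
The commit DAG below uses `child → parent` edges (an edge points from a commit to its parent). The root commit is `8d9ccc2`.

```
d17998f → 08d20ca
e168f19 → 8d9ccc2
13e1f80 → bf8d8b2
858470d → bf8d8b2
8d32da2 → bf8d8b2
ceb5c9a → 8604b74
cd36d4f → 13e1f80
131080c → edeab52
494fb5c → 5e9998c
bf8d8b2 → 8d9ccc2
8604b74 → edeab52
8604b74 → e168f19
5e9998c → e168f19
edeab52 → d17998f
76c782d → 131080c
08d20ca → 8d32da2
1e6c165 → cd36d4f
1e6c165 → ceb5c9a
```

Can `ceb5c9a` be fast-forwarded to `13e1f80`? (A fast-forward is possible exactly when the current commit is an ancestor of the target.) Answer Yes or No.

No

A fast-forward from ceb5c9a to 13e1f80 is possible iff ceb5c9a is an ancestor of 13e1f80.
Ancestors of 13e1f80: {13e1f80, 8d9ccc2, bf8d8b2}.
ceb5c9a is not among them, so fast-forward is not possible.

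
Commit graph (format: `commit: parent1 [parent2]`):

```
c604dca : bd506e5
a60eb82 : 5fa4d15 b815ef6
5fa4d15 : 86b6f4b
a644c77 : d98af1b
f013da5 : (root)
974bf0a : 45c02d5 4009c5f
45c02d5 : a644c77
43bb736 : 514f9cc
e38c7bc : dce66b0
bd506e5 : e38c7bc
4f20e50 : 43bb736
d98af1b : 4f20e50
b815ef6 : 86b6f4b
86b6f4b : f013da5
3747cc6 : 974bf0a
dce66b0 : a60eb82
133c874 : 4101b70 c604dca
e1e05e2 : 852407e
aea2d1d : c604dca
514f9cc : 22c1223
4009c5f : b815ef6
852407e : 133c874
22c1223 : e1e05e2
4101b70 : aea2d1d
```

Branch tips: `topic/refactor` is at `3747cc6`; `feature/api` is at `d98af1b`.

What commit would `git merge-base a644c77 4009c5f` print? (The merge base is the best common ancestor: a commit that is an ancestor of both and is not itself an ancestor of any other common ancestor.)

b815ef6

Ancestors of a644c77: {133c874, 22c1223, 4101b70, 43bb736, 4f20e50, 514f9cc, 5fa4d15, 852407e, 86b6f4b, a60eb82, a644c77, aea2d1d, b815ef6, bd506e5, c604dca, d98af1b, dce66b0, e1e05e2, e38c7bc, f013da5}.
Ancestors of 4009c5f: {4009c5f, 86b6f4b, b815ef6, f013da5}.
Common ancestors: {86b6f4b, b815ef6, f013da5}.
Among these, b815ef6 is not an ancestor of any other common ancestor — it is the merge base.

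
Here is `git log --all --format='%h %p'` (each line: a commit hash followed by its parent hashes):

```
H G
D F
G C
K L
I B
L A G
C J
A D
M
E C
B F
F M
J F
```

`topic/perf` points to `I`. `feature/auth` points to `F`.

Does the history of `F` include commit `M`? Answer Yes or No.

Yes

Ancestors of F (commits reachable by following parents): {F, M}.
M is in that set, so it is an ancestor of F.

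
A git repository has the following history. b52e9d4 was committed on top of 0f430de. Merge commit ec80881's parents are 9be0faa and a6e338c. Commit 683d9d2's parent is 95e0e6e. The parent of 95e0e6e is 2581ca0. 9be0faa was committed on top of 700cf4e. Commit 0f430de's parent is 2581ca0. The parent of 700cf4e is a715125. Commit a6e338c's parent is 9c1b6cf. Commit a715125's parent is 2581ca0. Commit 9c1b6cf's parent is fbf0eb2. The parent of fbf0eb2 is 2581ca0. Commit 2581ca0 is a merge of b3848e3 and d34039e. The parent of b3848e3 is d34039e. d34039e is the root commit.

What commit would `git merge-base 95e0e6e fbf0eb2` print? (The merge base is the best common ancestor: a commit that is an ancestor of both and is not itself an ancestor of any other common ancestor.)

Ancestors of 95e0e6e: {2581ca0, 95e0e6e, b3848e3, d34039e}.
Ancestors of fbf0eb2: {2581ca0, b3848e3, d34039e, fbf0eb2}.
Common ancestors: {2581ca0, b3848e3, d34039e}.
Among these, 2581ca0 is not an ancestor of any other common ancestor — it is the merge base.

2581ca0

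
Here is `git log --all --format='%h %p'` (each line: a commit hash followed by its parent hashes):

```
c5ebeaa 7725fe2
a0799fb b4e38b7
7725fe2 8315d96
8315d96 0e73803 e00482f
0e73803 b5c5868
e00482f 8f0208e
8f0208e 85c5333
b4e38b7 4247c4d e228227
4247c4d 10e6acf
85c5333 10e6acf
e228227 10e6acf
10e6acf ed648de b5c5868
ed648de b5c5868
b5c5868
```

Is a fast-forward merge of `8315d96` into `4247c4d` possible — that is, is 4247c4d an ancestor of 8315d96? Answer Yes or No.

No

A fast-forward from 4247c4d to 8315d96 is possible iff 4247c4d is an ancestor of 8315d96.
Ancestors of 8315d96: {0e73803, 10e6acf, 8315d96, 85c5333, 8f0208e, b5c5868, e00482f, ed648de}.
4247c4d is not among them, so fast-forward is not possible.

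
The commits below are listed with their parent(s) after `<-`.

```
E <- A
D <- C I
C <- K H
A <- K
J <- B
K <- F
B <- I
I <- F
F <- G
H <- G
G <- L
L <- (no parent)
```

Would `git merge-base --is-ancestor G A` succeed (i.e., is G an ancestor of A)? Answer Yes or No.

Ancestors of A (commits reachable by following parents): {A, F, G, K, L}.
G is in that set, so it is an ancestor of A.

Yes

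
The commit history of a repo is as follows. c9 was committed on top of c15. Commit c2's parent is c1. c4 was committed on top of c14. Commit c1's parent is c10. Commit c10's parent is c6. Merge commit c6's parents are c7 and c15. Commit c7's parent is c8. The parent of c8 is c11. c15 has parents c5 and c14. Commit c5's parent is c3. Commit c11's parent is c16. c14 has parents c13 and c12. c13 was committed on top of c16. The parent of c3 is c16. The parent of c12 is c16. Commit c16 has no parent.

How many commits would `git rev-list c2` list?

Walking parent pointers from c2: reachable set = {c1, c10, c11, c12, c13, c14, c15, c16, c2, c3, c5, c6, c7, c8}.
That is 14 commits.

14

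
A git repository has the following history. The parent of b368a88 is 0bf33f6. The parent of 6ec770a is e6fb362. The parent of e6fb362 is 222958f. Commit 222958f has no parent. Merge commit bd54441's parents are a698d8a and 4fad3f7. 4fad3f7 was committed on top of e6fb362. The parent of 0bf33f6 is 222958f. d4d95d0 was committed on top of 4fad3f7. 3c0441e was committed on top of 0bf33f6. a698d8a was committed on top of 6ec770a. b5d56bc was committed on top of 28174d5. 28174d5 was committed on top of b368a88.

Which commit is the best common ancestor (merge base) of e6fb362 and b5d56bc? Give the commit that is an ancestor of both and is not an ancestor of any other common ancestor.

Ancestors of e6fb362: {222958f, e6fb362}.
Ancestors of b5d56bc: {0bf33f6, 222958f, 28174d5, b368a88, b5d56bc}.
Common ancestors: {222958f}.
The only common ancestor is 222958f, so it is the merge base.

222958f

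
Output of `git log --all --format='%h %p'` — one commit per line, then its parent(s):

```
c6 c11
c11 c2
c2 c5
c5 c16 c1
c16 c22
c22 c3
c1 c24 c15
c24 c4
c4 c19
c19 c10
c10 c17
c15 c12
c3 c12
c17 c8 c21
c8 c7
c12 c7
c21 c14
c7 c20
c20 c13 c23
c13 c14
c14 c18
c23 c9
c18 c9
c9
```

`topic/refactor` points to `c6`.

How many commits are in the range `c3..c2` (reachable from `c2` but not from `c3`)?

Reachable from c2: {c1, c10, c12, c13, c14, c15, c16, c17, c18, c19, c2, c20, c21, c22, c23, c24, c3, c4, c5, c7, c8, c9}.
Reachable from c3: {c12, c13, c14, c18, c20, c23, c3, c7, c9}.
In c2's history but not c3's: {c1, c10, c15, c16, c17, c19, c2, c21, c22, c24, c4, c5, c8} — 13 commits.

13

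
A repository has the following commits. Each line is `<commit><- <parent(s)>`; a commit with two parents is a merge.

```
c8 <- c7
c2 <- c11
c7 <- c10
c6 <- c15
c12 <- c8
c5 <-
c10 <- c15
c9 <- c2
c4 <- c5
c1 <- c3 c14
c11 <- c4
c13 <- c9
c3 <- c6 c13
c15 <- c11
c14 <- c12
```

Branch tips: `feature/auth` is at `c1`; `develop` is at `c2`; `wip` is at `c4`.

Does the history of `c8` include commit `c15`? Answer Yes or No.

Ancestors of c8 (commits reachable by following parents): {c10, c11, c15, c4, c5, c7, c8}.
c15 is in that set, so it is an ancestor of c8.

Yes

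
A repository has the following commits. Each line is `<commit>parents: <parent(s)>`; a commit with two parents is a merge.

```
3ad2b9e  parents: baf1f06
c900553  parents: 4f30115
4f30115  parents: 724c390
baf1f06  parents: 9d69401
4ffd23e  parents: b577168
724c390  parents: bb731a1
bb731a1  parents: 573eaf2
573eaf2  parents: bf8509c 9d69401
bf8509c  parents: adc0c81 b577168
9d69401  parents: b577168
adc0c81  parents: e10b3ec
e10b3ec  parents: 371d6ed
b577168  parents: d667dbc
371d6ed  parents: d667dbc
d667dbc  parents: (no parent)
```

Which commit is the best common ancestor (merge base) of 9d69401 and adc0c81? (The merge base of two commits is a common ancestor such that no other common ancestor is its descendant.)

d667dbc

Ancestors of 9d69401: {9d69401, b577168, d667dbc}.
Ancestors of adc0c81: {371d6ed, adc0c81, d667dbc, e10b3ec}.
Common ancestors: {d667dbc}.
The only common ancestor is d667dbc, so it is the merge base.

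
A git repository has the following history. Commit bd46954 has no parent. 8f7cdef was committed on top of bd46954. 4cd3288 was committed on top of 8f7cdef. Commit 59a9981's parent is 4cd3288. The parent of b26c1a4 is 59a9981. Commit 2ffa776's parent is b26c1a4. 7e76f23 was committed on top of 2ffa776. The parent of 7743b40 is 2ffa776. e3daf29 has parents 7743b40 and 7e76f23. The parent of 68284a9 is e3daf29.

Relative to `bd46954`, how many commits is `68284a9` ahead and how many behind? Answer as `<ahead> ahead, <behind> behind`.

Reachable from 68284a9: {2ffa776, 4cd3288, 59a9981, 68284a9, 7743b40, 7e76f23, 8f7cdef, b26c1a4, bd46954, e3daf29}.
Reachable from bd46954: {bd46954}.
Only in 68284a9's history (ahead): {2ffa776, 4cd3288, 59a9981, 68284a9, 7743b40, 7e76f23, 8f7cdef, b26c1a4, e3daf29} — 9.
Only in bd46954's history (behind): {} — 0.

9 ahead, 0 behind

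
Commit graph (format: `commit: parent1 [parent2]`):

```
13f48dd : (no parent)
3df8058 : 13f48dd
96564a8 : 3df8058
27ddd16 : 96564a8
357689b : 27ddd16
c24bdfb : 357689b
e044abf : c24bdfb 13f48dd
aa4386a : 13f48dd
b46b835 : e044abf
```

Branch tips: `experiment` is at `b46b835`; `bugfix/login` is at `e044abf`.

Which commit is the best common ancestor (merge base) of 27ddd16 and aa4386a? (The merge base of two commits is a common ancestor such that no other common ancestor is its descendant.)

13f48dd

Ancestors of 27ddd16: {13f48dd, 27ddd16, 3df8058, 96564a8}.
Ancestors of aa4386a: {13f48dd, aa4386a}.
Common ancestors: {13f48dd}.
The only common ancestor is 13f48dd, so it is the merge base.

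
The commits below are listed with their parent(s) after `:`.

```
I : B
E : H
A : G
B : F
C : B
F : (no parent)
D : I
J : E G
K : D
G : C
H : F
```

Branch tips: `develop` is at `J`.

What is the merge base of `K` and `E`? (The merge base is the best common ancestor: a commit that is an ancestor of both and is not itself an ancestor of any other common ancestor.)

F

Ancestors of K: {B, D, F, I, K}.
Ancestors of E: {E, F, H}.
Common ancestors: {F}.
The only common ancestor is F, so it is the merge base.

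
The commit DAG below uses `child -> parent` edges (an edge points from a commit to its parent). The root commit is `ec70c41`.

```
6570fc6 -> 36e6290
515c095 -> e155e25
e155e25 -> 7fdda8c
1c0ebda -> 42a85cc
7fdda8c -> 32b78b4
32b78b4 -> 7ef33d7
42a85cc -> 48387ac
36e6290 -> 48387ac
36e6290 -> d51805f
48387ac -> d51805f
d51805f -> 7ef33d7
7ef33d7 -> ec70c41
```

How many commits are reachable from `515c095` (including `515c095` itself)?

Walking parent pointers from 515c095: reachable set = {32b78b4, 515c095, 7ef33d7, 7fdda8c, e155e25, ec70c41}.
That is 6 commits.

6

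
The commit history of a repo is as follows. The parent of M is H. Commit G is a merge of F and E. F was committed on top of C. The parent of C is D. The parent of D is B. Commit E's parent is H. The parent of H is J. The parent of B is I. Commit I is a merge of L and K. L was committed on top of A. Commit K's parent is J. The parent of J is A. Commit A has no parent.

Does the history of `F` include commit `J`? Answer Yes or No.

Yes

Ancestors of F (commits reachable by following parents): {A, B, C, D, F, I, J, K, L}.
J is in that set, so it is an ancestor of F.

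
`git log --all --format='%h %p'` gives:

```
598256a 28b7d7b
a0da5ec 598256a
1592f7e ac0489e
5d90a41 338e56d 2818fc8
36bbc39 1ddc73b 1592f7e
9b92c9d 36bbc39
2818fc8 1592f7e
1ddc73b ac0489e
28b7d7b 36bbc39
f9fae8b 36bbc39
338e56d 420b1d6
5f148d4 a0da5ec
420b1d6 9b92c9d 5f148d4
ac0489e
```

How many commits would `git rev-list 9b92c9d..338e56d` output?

Reachable from 338e56d: {1592f7e, 1ddc73b, 28b7d7b, 338e56d, 36bbc39, 420b1d6, 598256a, 5f148d4, 9b92c9d, a0da5ec, ac0489e}.
Reachable from 9b92c9d: {1592f7e, 1ddc73b, 36bbc39, 9b92c9d, ac0489e}.
In 338e56d's history but not 9b92c9d's: {28b7d7b, 338e56d, 420b1d6, 598256a, 5f148d4, a0da5ec} — 6 commits.

6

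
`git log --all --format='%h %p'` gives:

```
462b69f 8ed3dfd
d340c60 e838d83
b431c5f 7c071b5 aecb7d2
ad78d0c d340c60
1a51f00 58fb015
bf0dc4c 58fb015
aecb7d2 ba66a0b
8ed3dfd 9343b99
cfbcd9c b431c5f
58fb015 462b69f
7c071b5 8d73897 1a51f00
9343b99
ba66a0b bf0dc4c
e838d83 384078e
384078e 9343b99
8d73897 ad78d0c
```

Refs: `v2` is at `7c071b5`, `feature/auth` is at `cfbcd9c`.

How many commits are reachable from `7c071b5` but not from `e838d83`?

8

Reachable from 7c071b5: {1a51f00, 384078e, 462b69f, 58fb015, 7c071b5, 8d73897, 8ed3dfd, 9343b99, ad78d0c, d340c60, e838d83}.
Reachable from e838d83: {384078e, 9343b99, e838d83}.
In 7c071b5's history but not e838d83's: {1a51f00, 462b69f, 58fb015, 7c071b5, 8d73897, 8ed3dfd, ad78d0c, d340c60} — 8 commits.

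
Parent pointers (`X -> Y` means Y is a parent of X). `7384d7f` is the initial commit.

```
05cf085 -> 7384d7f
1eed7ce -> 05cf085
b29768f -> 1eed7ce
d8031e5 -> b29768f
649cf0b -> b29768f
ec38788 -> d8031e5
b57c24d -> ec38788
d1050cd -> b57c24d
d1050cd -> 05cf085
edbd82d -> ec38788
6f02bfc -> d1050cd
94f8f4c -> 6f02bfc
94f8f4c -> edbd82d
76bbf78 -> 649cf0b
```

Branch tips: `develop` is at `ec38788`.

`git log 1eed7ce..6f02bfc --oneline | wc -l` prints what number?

Reachable from 6f02bfc: {05cf085, 1eed7ce, 6f02bfc, 7384d7f, b29768f, b57c24d, d1050cd, d8031e5, ec38788}.
Reachable from 1eed7ce: {05cf085, 1eed7ce, 7384d7f}.
In 6f02bfc's history but not 1eed7ce's: {6f02bfc, b29768f, b57c24d, d1050cd, d8031e5, ec38788} — 6 commits.

6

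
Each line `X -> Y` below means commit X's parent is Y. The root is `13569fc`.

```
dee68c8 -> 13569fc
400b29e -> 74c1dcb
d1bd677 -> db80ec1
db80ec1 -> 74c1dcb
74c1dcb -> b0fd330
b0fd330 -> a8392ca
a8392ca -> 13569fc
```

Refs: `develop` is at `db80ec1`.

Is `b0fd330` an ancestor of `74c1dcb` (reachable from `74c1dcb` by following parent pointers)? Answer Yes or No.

Yes

Ancestors of 74c1dcb (commits reachable by following parents): {13569fc, 74c1dcb, a8392ca, b0fd330}.
b0fd330 is in that set, so it is an ancestor of 74c1dcb.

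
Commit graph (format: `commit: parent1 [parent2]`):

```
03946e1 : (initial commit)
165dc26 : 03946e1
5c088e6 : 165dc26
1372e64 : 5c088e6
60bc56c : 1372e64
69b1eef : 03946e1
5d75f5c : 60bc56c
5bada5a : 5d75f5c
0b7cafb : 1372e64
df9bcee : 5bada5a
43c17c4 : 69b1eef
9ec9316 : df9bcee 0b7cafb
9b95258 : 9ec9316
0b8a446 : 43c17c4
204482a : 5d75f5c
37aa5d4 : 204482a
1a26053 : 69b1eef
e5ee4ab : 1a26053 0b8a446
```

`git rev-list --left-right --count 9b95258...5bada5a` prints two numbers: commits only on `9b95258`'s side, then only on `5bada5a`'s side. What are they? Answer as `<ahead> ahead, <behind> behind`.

Reachable from 9b95258: {03946e1, 0b7cafb, 1372e64, 165dc26, 5bada5a, 5c088e6, 5d75f5c, 60bc56c, 9b95258, 9ec9316, df9bcee}.
Reachable from 5bada5a: {03946e1, 1372e64, 165dc26, 5bada5a, 5c088e6, 5d75f5c, 60bc56c}.
Only in 9b95258's history (ahead): {0b7cafb, 9b95258, 9ec9316, df9bcee} — 4.
Only in 5bada5a's history (behind): {} — 0.

4 ahead, 0 behind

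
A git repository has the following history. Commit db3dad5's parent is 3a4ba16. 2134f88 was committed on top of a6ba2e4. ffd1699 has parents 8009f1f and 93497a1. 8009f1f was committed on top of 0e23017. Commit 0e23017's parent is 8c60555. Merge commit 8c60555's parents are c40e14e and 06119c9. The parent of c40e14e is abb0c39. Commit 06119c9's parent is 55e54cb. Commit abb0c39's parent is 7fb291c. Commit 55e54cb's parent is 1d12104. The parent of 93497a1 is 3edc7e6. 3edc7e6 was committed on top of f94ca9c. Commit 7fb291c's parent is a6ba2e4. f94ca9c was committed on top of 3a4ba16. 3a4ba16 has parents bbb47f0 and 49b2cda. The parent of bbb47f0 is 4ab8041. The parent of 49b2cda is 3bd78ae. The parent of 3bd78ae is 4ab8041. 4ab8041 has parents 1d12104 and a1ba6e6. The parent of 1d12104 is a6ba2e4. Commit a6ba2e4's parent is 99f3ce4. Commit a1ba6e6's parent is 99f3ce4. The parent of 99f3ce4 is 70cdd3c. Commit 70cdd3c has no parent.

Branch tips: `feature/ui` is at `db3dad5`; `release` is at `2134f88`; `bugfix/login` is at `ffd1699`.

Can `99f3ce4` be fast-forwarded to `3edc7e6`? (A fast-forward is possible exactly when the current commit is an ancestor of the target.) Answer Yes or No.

Yes

A fast-forward from 99f3ce4 to 3edc7e6 is possible iff 99f3ce4 is an ancestor of 3edc7e6.
Ancestors of 3edc7e6: {1d12104, 3a4ba16, 3bd78ae, 3edc7e6, 49b2cda, 4ab8041, 70cdd3c, 99f3ce4, a1ba6e6, a6ba2e4, bbb47f0, f94ca9c}.
99f3ce4 is among them, so fast-forward is possible.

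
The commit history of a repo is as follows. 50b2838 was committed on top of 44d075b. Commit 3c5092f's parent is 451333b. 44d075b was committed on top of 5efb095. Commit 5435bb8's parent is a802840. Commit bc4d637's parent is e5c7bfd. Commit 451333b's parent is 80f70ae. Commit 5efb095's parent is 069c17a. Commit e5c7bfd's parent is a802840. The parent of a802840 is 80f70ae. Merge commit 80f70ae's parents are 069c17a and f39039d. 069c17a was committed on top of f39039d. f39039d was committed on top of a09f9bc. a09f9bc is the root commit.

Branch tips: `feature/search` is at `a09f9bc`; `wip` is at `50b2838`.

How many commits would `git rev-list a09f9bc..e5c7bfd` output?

5

Reachable from e5c7bfd: {069c17a, 80f70ae, a09f9bc, a802840, e5c7bfd, f39039d}.
Reachable from a09f9bc: {a09f9bc}.
In e5c7bfd's history but not a09f9bc's: {069c17a, 80f70ae, a802840, e5c7bfd, f39039d} — 5 commits.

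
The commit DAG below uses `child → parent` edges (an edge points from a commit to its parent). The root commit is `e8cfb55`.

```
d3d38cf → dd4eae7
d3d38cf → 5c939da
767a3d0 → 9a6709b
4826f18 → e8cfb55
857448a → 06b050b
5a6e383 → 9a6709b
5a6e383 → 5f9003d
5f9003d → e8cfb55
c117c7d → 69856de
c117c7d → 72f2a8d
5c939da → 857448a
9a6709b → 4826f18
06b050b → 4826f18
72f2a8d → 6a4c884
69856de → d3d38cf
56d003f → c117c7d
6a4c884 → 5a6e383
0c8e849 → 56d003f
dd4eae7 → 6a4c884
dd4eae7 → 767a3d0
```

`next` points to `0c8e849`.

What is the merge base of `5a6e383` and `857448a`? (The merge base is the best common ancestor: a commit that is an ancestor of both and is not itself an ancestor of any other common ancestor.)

Ancestors of 5a6e383: {4826f18, 5a6e383, 5f9003d, 9a6709b, e8cfb55}.
Ancestors of 857448a: {06b050b, 4826f18, 857448a, e8cfb55}.
Common ancestors: {4826f18, e8cfb55}.
Among these, 4826f18 is not an ancestor of any other common ancestor — it is the merge base.

4826f18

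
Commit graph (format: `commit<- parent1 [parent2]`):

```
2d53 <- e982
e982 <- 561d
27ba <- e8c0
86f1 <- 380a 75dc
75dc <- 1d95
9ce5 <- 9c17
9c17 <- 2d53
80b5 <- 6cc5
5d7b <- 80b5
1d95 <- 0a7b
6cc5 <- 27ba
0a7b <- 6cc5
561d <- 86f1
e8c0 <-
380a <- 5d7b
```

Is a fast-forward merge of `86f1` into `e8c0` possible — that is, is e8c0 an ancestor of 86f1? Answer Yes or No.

A fast-forward from e8c0 to 86f1 is possible iff e8c0 is an ancestor of 86f1.
Ancestors of 86f1: {0a7b, 1d95, 27ba, 380a, 5d7b, 6cc5, 75dc, 80b5, 86f1, e8c0}.
e8c0 is among them, so fast-forward is possible.

Yes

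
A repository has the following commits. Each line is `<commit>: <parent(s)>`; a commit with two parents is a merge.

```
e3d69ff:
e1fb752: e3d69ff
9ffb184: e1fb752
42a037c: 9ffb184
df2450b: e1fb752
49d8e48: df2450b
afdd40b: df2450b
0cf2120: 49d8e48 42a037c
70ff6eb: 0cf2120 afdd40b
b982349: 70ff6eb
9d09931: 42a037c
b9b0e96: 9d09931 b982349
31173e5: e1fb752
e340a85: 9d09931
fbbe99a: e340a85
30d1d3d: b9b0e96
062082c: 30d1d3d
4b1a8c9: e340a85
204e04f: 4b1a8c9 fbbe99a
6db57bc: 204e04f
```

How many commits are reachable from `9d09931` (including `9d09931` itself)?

Walking parent pointers from 9d09931: reachable set = {42a037c, 9d09931, 9ffb184, e1fb752, e3d69ff}.
That is 5 commits.

5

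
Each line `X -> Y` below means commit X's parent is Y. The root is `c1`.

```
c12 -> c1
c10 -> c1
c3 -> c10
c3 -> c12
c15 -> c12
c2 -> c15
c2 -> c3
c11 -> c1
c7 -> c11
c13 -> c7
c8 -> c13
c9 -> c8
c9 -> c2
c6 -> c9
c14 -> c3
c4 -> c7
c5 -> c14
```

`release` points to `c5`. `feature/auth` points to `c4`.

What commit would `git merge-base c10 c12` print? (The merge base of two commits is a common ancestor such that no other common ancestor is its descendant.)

Ancestors of c10: {c1, c10}.
Ancestors of c12: {c1, c12}.
Common ancestors: {c1}.
The only common ancestor is c1, so it is the merge base.

c1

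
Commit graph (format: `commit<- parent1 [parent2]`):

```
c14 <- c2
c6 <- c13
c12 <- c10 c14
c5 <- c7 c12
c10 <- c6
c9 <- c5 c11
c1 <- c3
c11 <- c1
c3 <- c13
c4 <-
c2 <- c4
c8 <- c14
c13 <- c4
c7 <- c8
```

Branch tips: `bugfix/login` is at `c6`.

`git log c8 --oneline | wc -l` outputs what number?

Walking parent pointers from c8: reachable set = {c14, c2, c4, c8}.
That is 4 commits.

4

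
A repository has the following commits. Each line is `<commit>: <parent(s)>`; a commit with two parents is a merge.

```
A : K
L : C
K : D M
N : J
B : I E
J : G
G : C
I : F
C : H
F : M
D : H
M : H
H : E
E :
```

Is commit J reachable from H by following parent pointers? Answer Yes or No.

No

Ancestors of H: {E, H}.
J is not in that set, so it is not an ancestor of H.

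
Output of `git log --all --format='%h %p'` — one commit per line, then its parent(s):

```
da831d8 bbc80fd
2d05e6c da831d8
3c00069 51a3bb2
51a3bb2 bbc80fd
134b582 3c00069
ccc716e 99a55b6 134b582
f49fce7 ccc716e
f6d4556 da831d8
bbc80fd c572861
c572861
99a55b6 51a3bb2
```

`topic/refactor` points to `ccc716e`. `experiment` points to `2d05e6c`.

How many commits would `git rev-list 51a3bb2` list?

Walking parent pointers from 51a3bb2: reachable set = {51a3bb2, bbc80fd, c572861}.
That is 3 commits.

3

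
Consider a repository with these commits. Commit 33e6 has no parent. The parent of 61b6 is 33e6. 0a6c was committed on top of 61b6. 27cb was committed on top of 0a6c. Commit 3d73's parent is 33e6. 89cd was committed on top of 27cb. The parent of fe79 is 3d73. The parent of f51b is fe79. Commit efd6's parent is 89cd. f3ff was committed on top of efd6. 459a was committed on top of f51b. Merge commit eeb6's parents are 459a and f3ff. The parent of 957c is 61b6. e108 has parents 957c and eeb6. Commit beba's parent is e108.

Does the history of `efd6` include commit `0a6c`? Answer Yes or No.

Yes

Ancestors of efd6 (commits reachable by following parents): {0a6c, 27cb, 33e6, 61b6, 89cd, efd6}.
0a6c is in that set, so it is an ancestor of efd6.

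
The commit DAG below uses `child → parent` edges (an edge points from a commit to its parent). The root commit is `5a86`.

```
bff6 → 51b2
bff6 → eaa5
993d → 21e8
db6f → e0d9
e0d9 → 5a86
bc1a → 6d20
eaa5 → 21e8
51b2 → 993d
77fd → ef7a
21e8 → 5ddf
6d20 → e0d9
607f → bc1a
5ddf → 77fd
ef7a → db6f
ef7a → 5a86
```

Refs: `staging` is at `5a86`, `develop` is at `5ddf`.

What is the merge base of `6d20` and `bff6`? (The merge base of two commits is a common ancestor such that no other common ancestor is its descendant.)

Ancestors of 6d20: {5a86, 6d20, e0d9}.
Ancestors of bff6: {21e8, 51b2, 5a86, 5ddf, 77fd, 993d, bff6, db6f, e0d9, eaa5, ef7a}.
Common ancestors: {5a86, e0d9}.
Among these, e0d9 is not an ancestor of any other common ancestor — it is the merge base.

e0d9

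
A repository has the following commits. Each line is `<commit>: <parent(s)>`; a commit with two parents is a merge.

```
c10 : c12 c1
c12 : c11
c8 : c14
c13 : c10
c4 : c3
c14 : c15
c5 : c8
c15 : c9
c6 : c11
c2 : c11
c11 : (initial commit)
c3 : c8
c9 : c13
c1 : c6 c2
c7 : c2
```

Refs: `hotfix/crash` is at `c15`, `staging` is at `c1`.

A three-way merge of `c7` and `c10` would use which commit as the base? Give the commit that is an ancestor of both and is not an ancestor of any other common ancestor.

Ancestors of c7: {c11, c2, c7}.
Ancestors of c10: {c1, c10, c11, c12, c2, c6}.
Common ancestors: {c11, c2}.
Among these, c2 is not an ancestor of any other common ancestor — it is the merge base.

c2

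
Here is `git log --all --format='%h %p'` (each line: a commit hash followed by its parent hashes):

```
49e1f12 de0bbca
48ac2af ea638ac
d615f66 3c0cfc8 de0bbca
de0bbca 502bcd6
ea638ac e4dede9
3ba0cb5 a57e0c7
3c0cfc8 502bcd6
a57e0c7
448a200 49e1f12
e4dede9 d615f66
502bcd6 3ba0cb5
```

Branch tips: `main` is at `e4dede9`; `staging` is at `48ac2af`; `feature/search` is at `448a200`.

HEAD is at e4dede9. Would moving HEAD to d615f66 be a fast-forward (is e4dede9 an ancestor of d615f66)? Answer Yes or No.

A fast-forward from e4dede9 to d615f66 is possible iff e4dede9 is an ancestor of d615f66.
Ancestors of d615f66: {3ba0cb5, 3c0cfc8, 502bcd6, a57e0c7, d615f66, de0bbca}.
e4dede9 is not among them, so fast-forward is not possible.

No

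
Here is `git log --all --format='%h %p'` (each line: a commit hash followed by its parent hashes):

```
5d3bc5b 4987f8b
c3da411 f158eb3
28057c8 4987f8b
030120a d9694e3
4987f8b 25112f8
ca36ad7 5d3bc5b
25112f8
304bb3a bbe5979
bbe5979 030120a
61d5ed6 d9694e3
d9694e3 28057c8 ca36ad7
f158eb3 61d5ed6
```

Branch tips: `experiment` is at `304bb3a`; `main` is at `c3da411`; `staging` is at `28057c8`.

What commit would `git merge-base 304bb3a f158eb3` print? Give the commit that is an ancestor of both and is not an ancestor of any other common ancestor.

d9694e3

Ancestors of 304bb3a: {030120a, 25112f8, 28057c8, 304bb3a, 4987f8b, 5d3bc5b, bbe5979, ca36ad7, d9694e3}.
Ancestors of f158eb3: {25112f8, 28057c8, 4987f8b, 5d3bc5b, 61d5ed6, ca36ad7, d9694e3, f158eb3}.
Common ancestors: {25112f8, 28057c8, 4987f8b, 5d3bc5b, ca36ad7, d9694e3}.
Among these, d9694e3 is not an ancestor of any other common ancestor — it is the merge base.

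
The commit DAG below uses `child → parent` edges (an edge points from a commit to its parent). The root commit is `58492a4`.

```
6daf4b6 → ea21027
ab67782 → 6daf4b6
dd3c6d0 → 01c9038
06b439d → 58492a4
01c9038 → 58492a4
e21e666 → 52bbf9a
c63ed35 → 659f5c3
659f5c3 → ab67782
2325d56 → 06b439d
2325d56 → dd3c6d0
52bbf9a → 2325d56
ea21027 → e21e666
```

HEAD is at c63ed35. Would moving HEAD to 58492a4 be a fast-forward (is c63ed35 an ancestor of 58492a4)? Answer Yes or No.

A fast-forward from c63ed35 to 58492a4 is possible iff c63ed35 is an ancestor of 58492a4.
Ancestors of 58492a4: {58492a4}.
c63ed35 is not among them, so fast-forward is not possible.

No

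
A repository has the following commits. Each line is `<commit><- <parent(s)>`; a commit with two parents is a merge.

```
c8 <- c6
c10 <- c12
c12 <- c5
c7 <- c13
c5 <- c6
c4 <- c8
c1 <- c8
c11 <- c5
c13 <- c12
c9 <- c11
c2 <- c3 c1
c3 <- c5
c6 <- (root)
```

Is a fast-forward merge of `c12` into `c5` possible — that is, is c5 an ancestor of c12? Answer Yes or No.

Yes

A fast-forward from c5 to c12 is possible iff c5 is an ancestor of c12.
Ancestors of c12: {c12, c5, c6}.
c5 is among them, so fast-forward is possible.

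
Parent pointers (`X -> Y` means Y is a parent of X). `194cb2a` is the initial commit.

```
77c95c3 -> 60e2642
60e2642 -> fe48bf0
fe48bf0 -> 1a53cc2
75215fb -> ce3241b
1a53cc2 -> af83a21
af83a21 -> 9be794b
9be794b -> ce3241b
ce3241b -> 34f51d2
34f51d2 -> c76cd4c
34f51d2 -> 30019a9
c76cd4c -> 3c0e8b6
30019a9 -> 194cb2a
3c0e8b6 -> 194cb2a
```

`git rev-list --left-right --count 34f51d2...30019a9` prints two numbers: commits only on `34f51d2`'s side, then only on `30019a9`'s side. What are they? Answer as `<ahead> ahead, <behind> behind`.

3 ahead, 0 behind

Reachable from 34f51d2: {194cb2a, 30019a9, 34f51d2, 3c0e8b6, c76cd4c}.
Reachable from 30019a9: {194cb2a, 30019a9}.
Only in 34f51d2's history (ahead): {34f51d2, 3c0e8b6, c76cd4c} — 3.
Only in 30019a9's history (behind): {} — 0.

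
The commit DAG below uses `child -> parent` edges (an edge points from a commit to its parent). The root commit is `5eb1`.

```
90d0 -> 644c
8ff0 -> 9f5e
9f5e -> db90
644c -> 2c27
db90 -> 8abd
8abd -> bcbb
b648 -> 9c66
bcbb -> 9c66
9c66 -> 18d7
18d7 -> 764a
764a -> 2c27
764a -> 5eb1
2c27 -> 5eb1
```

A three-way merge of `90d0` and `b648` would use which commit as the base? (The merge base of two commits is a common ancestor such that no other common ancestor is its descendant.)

Ancestors of 90d0: {2c27, 5eb1, 644c, 90d0}.
Ancestors of b648: {18d7, 2c27, 5eb1, 764a, 9c66, b648}.
Common ancestors: {2c27, 5eb1}.
Among these, 2c27 is not an ancestor of any other common ancestor — it is the merge base.

2c27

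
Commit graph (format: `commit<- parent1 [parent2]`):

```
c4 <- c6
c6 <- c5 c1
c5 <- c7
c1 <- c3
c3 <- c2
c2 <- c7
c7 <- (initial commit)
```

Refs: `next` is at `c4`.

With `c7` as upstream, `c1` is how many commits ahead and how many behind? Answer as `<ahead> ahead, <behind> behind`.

Reachable from c1: {c1, c2, c3, c7}.
Reachable from c7: {c7}.
Only in c1's history (ahead): {c1, c2, c3} — 3.
Only in c7's history (behind): {} — 0.

3 ahead, 0 behind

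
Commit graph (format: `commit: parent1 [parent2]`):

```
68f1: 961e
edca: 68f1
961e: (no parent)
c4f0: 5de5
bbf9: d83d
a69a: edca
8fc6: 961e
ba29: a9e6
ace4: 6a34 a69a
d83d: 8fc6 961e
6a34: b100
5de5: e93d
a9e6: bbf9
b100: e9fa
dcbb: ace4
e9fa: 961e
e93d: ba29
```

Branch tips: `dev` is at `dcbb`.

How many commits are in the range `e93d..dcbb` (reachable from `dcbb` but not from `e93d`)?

Reachable from dcbb: {68f1, 6a34, 961e, a69a, ace4, b100, dcbb, e9fa, edca}.
Reachable from e93d: {8fc6, 961e, a9e6, ba29, bbf9, d83d, e93d}.
In dcbb's history but not e93d's: {68f1, 6a34, a69a, ace4, b100, dcbb, e9fa, edca} — 8 commits.

8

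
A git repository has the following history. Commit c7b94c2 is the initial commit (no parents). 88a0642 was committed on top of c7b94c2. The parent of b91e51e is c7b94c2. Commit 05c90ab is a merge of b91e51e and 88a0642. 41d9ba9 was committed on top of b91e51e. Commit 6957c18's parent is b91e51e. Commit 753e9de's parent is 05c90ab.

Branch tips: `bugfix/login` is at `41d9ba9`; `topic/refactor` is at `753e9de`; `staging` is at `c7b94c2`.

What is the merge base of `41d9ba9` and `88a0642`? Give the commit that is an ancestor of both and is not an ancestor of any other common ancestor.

Ancestors of 41d9ba9: {41d9ba9, b91e51e, c7b94c2}.
Ancestors of 88a0642: {88a0642, c7b94c2}.
Common ancestors: {c7b94c2}.
The only common ancestor is c7b94c2, so it is the merge base.

c7b94c2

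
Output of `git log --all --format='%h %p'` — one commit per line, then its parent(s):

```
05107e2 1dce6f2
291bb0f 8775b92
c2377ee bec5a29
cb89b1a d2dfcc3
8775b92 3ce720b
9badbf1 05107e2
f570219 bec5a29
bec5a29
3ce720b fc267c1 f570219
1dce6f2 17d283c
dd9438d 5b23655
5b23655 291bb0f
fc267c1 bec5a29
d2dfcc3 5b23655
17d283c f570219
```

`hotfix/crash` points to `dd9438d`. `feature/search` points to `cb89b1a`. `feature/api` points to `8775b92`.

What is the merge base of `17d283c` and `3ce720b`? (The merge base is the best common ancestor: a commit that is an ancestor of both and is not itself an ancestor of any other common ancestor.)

Ancestors of 17d283c: {17d283c, bec5a29, f570219}.
Ancestors of 3ce720b: {3ce720b, bec5a29, f570219, fc267c1}.
Common ancestors: {bec5a29, f570219}.
Among these, f570219 is not an ancestor of any other common ancestor — it is the merge base.

f570219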